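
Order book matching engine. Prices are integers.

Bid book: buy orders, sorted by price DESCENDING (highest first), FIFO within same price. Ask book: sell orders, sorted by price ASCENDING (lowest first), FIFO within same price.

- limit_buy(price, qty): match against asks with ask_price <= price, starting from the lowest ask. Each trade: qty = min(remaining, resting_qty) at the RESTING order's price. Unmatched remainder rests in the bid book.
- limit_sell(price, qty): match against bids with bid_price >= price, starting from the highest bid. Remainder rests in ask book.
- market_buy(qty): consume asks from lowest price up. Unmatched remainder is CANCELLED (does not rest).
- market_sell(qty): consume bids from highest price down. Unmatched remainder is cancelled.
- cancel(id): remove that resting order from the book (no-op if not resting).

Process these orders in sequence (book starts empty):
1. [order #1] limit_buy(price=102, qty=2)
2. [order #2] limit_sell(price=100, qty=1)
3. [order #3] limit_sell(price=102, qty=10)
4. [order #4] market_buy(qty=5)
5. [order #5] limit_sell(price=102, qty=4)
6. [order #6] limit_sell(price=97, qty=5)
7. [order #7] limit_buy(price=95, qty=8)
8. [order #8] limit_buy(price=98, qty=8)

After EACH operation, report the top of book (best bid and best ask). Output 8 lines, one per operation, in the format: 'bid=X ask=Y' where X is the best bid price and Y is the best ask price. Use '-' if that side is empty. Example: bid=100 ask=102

Answer: bid=102 ask=-
bid=102 ask=-
bid=- ask=102
bid=- ask=102
bid=- ask=102
bid=- ask=97
bid=95 ask=97
bid=98 ask=102

Derivation:
After op 1 [order #1] limit_buy(price=102, qty=2): fills=none; bids=[#1:2@102] asks=[-]
After op 2 [order #2] limit_sell(price=100, qty=1): fills=#1x#2:1@102; bids=[#1:1@102] asks=[-]
After op 3 [order #3] limit_sell(price=102, qty=10): fills=#1x#3:1@102; bids=[-] asks=[#3:9@102]
After op 4 [order #4] market_buy(qty=5): fills=#4x#3:5@102; bids=[-] asks=[#3:4@102]
After op 5 [order #5] limit_sell(price=102, qty=4): fills=none; bids=[-] asks=[#3:4@102 #5:4@102]
After op 6 [order #6] limit_sell(price=97, qty=5): fills=none; bids=[-] asks=[#6:5@97 #3:4@102 #5:4@102]
After op 7 [order #7] limit_buy(price=95, qty=8): fills=none; bids=[#7:8@95] asks=[#6:5@97 #3:4@102 #5:4@102]
After op 8 [order #8] limit_buy(price=98, qty=8): fills=#8x#6:5@97; bids=[#8:3@98 #7:8@95] asks=[#3:4@102 #5:4@102]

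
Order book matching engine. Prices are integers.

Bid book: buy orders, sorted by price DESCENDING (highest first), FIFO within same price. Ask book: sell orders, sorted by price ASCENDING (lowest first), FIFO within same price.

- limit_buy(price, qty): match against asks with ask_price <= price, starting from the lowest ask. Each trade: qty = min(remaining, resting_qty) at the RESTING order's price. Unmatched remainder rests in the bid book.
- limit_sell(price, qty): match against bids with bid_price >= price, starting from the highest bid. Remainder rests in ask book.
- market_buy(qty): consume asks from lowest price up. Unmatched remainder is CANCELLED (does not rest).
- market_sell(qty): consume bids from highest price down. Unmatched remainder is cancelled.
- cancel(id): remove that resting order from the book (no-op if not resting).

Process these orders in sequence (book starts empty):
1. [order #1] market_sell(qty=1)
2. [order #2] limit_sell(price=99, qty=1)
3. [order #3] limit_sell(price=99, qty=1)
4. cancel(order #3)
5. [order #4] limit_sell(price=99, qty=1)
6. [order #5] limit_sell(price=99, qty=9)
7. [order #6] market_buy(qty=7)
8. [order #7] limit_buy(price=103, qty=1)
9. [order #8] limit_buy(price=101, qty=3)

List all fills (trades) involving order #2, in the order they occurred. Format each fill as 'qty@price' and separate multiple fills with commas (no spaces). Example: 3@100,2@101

After op 1 [order #1] market_sell(qty=1): fills=none; bids=[-] asks=[-]
After op 2 [order #2] limit_sell(price=99, qty=1): fills=none; bids=[-] asks=[#2:1@99]
After op 3 [order #3] limit_sell(price=99, qty=1): fills=none; bids=[-] asks=[#2:1@99 #3:1@99]
After op 4 cancel(order #3): fills=none; bids=[-] asks=[#2:1@99]
After op 5 [order #4] limit_sell(price=99, qty=1): fills=none; bids=[-] asks=[#2:1@99 #4:1@99]
After op 6 [order #5] limit_sell(price=99, qty=9): fills=none; bids=[-] asks=[#2:1@99 #4:1@99 #5:9@99]
After op 7 [order #6] market_buy(qty=7): fills=#6x#2:1@99 #6x#4:1@99 #6x#5:5@99; bids=[-] asks=[#5:4@99]
After op 8 [order #7] limit_buy(price=103, qty=1): fills=#7x#5:1@99; bids=[-] asks=[#5:3@99]
After op 9 [order #8] limit_buy(price=101, qty=3): fills=#8x#5:3@99; bids=[-] asks=[-]

Answer: 1@99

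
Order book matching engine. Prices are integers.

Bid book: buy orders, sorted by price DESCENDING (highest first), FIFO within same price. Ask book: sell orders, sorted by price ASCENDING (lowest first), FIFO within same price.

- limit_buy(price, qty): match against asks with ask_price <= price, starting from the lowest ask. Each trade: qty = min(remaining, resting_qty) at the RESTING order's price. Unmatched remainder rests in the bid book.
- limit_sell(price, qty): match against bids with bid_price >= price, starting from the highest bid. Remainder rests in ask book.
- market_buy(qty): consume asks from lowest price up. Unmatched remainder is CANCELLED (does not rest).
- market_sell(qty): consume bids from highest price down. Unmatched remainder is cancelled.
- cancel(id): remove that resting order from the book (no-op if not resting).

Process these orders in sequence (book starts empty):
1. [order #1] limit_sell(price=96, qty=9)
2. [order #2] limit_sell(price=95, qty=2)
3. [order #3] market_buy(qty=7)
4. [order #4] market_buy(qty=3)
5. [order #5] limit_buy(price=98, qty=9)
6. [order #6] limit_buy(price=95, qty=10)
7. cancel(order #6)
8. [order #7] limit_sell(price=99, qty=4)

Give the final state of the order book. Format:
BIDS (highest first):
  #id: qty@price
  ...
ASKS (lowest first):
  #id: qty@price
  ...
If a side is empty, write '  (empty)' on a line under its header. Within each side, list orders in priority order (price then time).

Answer: BIDS (highest first):
  #5: 8@98
ASKS (lowest first):
  #7: 4@99

Derivation:
After op 1 [order #1] limit_sell(price=96, qty=9): fills=none; bids=[-] asks=[#1:9@96]
After op 2 [order #2] limit_sell(price=95, qty=2): fills=none; bids=[-] asks=[#2:2@95 #1:9@96]
After op 3 [order #3] market_buy(qty=7): fills=#3x#2:2@95 #3x#1:5@96; bids=[-] asks=[#1:4@96]
After op 4 [order #4] market_buy(qty=3): fills=#4x#1:3@96; bids=[-] asks=[#1:1@96]
After op 5 [order #5] limit_buy(price=98, qty=9): fills=#5x#1:1@96; bids=[#5:8@98] asks=[-]
After op 6 [order #6] limit_buy(price=95, qty=10): fills=none; bids=[#5:8@98 #6:10@95] asks=[-]
After op 7 cancel(order #6): fills=none; bids=[#5:8@98] asks=[-]
After op 8 [order #7] limit_sell(price=99, qty=4): fills=none; bids=[#5:8@98] asks=[#7:4@99]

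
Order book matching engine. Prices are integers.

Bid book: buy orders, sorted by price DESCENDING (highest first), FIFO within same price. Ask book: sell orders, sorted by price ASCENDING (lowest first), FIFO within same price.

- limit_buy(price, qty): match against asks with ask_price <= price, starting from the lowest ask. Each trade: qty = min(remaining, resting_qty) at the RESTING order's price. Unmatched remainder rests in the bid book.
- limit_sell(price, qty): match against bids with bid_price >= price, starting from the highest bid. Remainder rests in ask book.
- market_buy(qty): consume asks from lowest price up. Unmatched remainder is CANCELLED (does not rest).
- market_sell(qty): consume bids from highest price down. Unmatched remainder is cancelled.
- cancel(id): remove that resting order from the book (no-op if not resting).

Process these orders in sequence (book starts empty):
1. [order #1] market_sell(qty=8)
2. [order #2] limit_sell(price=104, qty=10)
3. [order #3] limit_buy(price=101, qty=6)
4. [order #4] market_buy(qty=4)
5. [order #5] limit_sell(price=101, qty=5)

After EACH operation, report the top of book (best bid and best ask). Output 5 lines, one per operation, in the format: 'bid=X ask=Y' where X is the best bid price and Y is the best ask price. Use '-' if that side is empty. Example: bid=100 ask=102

Answer: bid=- ask=-
bid=- ask=104
bid=101 ask=104
bid=101 ask=104
bid=101 ask=104

Derivation:
After op 1 [order #1] market_sell(qty=8): fills=none; bids=[-] asks=[-]
After op 2 [order #2] limit_sell(price=104, qty=10): fills=none; bids=[-] asks=[#2:10@104]
After op 3 [order #3] limit_buy(price=101, qty=6): fills=none; bids=[#3:6@101] asks=[#2:10@104]
After op 4 [order #4] market_buy(qty=4): fills=#4x#2:4@104; bids=[#3:6@101] asks=[#2:6@104]
After op 5 [order #5] limit_sell(price=101, qty=5): fills=#3x#5:5@101; bids=[#3:1@101] asks=[#2:6@104]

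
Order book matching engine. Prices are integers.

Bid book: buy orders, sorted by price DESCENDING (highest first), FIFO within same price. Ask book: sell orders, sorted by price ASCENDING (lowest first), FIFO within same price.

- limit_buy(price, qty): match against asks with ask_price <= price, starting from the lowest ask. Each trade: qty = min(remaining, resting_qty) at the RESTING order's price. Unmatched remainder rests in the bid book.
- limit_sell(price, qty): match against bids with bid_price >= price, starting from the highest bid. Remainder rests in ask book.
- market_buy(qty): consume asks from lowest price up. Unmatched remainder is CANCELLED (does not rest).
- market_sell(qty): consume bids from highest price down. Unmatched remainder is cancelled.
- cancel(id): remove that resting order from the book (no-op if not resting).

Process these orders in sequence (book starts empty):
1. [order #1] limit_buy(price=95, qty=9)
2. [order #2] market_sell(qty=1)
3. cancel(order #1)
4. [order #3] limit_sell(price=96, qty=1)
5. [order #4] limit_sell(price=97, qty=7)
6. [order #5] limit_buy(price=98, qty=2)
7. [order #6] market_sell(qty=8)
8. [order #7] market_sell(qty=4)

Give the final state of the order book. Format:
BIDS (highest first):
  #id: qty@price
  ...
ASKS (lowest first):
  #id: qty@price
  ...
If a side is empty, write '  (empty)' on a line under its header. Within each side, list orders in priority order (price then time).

Answer: BIDS (highest first):
  (empty)
ASKS (lowest first):
  #4: 6@97

Derivation:
After op 1 [order #1] limit_buy(price=95, qty=9): fills=none; bids=[#1:9@95] asks=[-]
After op 2 [order #2] market_sell(qty=1): fills=#1x#2:1@95; bids=[#1:8@95] asks=[-]
After op 3 cancel(order #1): fills=none; bids=[-] asks=[-]
After op 4 [order #3] limit_sell(price=96, qty=1): fills=none; bids=[-] asks=[#3:1@96]
After op 5 [order #4] limit_sell(price=97, qty=7): fills=none; bids=[-] asks=[#3:1@96 #4:7@97]
After op 6 [order #5] limit_buy(price=98, qty=2): fills=#5x#3:1@96 #5x#4:1@97; bids=[-] asks=[#4:6@97]
After op 7 [order #6] market_sell(qty=8): fills=none; bids=[-] asks=[#4:6@97]
After op 8 [order #7] market_sell(qty=4): fills=none; bids=[-] asks=[#4:6@97]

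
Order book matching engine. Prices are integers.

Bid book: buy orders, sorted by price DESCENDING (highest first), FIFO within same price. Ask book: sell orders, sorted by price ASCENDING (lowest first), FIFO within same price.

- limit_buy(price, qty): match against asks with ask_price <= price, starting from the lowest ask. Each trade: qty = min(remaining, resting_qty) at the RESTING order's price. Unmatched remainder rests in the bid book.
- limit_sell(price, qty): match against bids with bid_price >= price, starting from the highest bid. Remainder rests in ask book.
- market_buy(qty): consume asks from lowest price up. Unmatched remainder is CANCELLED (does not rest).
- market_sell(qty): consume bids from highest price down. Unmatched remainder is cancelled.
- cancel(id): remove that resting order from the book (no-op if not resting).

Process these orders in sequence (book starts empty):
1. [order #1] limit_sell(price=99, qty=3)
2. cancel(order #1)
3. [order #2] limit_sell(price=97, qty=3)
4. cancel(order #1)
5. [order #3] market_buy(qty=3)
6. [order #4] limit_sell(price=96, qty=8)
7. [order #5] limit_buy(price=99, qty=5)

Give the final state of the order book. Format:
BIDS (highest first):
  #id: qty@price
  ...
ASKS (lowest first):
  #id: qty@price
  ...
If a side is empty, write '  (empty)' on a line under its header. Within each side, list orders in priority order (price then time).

Answer: BIDS (highest first):
  (empty)
ASKS (lowest first):
  #4: 3@96

Derivation:
After op 1 [order #1] limit_sell(price=99, qty=3): fills=none; bids=[-] asks=[#1:3@99]
After op 2 cancel(order #1): fills=none; bids=[-] asks=[-]
After op 3 [order #2] limit_sell(price=97, qty=3): fills=none; bids=[-] asks=[#2:3@97]
After op 4 cancel(order #1): fills=none; bids=[-] asks=[#2:3@97]
After op 5 [order #3] market_buy(qty=3): fills=#3x#2:3@97; bids=[-] asks=[-]
After op 6 [order #4] limit_sell(price=96, qty=8): fills=none; bids=[-] asks=[#4:8@96]
After op 7 [order #5] limit_buy(price=99, qty=5): fills=#5x#4:5@96; bids=[-] asks=[#4:3@96]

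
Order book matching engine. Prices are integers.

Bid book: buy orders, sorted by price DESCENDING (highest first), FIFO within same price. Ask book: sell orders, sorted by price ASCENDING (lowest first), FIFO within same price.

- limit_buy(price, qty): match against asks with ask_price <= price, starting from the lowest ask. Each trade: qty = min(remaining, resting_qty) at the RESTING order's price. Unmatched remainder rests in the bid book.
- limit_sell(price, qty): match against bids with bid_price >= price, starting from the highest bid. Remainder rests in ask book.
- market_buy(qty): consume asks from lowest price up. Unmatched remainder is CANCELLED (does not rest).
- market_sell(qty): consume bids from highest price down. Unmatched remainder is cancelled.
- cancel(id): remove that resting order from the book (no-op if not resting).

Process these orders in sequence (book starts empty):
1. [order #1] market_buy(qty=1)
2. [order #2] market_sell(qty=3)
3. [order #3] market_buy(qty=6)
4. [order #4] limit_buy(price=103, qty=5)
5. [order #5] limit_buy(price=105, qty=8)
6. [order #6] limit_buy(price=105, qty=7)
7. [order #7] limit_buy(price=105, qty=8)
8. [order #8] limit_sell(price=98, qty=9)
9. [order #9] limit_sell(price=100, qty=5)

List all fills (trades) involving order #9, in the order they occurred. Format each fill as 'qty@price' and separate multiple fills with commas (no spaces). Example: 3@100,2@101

After op 1 [order #1] market_buy(qty=1): fills=none; bids=[-] asks=[-]
After op 2 [order #2] market_sell(qty=3): fills=none; bids=[-] asks=[-]
After op 3 [order #3] market_buy(qty=6): fills=none; bids=[-] asks=[-]
After op 4 [order #4] limit_buy(price=103, qty=5): fills=none; bids=[#4:5@103] asks=[-]
After op 5 [order #5] limit_buy(price=105, qty=8): fills=none; bids=[#5:8@105 #4:5@103] asks=[-]
After op 6 [order #6] limit_buy(price=105, qty=7): fills=none; bids=[#5:8@105 #6:7@105 #4:5@103] asks=[-]
After op 7 [order #7] limit_buy(price=105, qty=8): fills=none; bids=[#5:8@105 #6:7@105 #7:8@105 #4:5@103] asks=[-]
After op 8 [order #8] limit_sell(price=98, qty=9): fills=#5x#8:8@105 #6x#8:1@105; bids=[#6:6@105 #7:8@105 #4:5@103] asks=[-]
After op 9 [order #9] limit_sell(price=100, qty=5): fills=#6x#9:5@105; bids=[#6:1@105 #7:8@105 #4:5@103] asks=[-]

Answer: 5@105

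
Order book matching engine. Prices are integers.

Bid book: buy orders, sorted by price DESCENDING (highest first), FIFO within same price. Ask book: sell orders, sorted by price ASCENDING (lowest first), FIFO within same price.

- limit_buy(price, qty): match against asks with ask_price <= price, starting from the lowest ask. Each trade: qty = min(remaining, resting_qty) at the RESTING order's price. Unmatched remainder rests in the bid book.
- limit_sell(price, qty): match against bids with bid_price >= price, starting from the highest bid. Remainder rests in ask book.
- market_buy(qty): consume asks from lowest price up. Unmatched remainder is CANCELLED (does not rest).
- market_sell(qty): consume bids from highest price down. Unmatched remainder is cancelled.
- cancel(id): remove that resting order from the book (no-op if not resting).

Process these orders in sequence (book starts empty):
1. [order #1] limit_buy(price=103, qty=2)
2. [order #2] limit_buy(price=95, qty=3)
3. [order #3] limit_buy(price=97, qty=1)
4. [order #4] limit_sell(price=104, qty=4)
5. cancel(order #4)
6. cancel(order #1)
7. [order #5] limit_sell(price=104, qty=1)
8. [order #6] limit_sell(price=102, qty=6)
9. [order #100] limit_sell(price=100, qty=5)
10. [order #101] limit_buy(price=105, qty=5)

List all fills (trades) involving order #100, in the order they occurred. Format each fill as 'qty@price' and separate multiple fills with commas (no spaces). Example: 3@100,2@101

After op 1 [order #1] limit_buy(price=103, qty=2): fills=none; bids=[#1:2@103] asks=[-]
After op 2 [order #2] limit_buy(price=95, qty=3): fills=none; bids=[#1:2@103 #2:3@95] asks=[-]
After op 3 [order #3] limit_buy(price=97, qty=1): fills=none; bids=[#1:2@103 #3:1@97 #2:3@95] asks=[-]
After op 4 [order #4] limit_sell(price=104, qty=4): fills=none; bids=[#1:2@103 #3:1@97 #2:3@95] asks=[#4:4@104]
After op 5 cancel(order #4): fills=none; bids=[#1:2@103 #3:1@97 #2:3@95] asks=[-]
After op 6 cancel(order #1): fills=none; bids=[#3:1@97 #2:3@95] asks=[-]
After op 7 [order #5] limit_sell(price=104, qty=1): fills=none; bids=[#3:1@97 #2:3@95] asks=[#5:1@104]
After op 8 [order #6] limit_sell(price=102, qty=6): fills=none; bids=[#3:1@97 #2:3@95] asks=[#6:6@102 #5:1@104]
After op 9 [order #100] limit_sell(price=100, qty=5): fills=none; bids=[#3:1@97 #2:3@95] asks=[#100:5@100 #6:6@102 #5:1@104]
After op 10 [order #101] limit_buy(price=105, qty=5): fills=#101x#100:5@100; bids=[#3:1@97 #2:3@95] asks=[#6:6@102 #5:1@104]

Answer: 5@100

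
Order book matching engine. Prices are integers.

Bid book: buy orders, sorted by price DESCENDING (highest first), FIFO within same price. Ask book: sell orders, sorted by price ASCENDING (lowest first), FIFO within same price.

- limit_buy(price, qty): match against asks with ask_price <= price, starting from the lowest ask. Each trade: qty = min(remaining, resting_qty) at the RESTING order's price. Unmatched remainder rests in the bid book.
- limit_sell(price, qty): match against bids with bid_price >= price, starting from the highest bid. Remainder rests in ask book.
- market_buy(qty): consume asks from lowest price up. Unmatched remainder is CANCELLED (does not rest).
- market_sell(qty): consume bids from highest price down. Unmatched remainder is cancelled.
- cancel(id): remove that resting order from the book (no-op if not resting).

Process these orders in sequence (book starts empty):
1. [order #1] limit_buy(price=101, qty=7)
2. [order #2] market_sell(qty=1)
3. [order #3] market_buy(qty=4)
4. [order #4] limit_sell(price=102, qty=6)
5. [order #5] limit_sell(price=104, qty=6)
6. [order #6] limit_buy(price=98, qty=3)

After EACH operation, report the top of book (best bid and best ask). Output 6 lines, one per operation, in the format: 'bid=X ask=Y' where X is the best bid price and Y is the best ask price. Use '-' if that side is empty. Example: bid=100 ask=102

After op 1 [order #1] limit_buy(price=101, qty=7): fills=none; bids=[#1:7@101] asks=[-]
After op 2 [order #2] market_sell(qty=1): fills=#1x#2:1@101; bids=[#1:6@101] asks=[-]
After op 3 [order #3] market_buy(qty=4): fills=none; bids=[#1:6@101] asks=[-]
After op 4 [order #4] limit_sell(price=102, qty=6): fills=none; bids=[#1:6@101] asks=[#4:6@102]
After op 5 [order #5] limit_sell(price=104, qty=6): fills=none; bids=[#1:6@101] asks=[#4:6@102 #5:6@104]
After op 6 [order #6] limit_buy(price=98, qty=3): fills=none; bids=[#1:6@101 #6:3@98] asks=[#4:6@102 #5:6@104]

Answer: bid=101 ask=-
bid=101 ask=-
bid=101 ask=-
bid=101 ask=102
bid=101 ask=102
bid=101 ask=102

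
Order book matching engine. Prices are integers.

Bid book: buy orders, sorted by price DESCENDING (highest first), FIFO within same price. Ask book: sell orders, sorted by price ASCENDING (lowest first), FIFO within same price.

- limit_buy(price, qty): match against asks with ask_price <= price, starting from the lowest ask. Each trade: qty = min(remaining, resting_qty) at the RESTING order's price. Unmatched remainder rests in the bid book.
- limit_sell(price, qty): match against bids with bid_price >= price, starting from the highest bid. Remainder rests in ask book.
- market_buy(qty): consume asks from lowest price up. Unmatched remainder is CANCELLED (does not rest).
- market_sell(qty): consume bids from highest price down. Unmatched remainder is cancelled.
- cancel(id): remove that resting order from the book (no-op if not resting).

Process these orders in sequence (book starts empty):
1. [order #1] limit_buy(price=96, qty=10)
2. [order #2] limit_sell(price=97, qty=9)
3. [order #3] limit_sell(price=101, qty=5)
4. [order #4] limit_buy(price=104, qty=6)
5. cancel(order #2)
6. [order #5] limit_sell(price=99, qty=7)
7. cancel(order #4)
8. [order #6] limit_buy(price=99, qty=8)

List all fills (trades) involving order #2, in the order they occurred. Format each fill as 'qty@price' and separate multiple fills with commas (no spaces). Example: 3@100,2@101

After op 1 [order #1] limit_buy(price=96, qty=10): fills=none; bids=[#1:10@96] asks=[-]
After op 2 [order #2] limit_sell(price=97, qty=9): fills=none; bids=[#1:10@96] asks=[#2:9@97]
After op 3 [order #3] limit_sell(price=101, qty=5): fills=none; bids=[#1:10@96] asks=[#2:9@97 #3:5@101]
After op 4 [order #4] limit_buy(price=104, qty=6): fills=#4x#2:6@97; bids=[#1:10@96] asks=[#2:3@97 #3:5@101]
After op 5 cancel(order #2): fills=none; bids=[#1:10@96] asks=[#3:5@101]
After op 6 [order #5] limit_sell(price=99, qty=7): fills=none; bids=[#1:10@96] asks=[#5:7@99 #3:5@101]
After op 7 cancel(order #4): fills=none; bids=[#1:10@96] asks=[#5:7@99 #3:5@101]
After op 8 [order #6] limit_buy(price=99, qty=8): fills=#6x#5:7@99; bids=[#6:1@99 #1:10@96] asks=[#3:5@101]

Answer: 6@97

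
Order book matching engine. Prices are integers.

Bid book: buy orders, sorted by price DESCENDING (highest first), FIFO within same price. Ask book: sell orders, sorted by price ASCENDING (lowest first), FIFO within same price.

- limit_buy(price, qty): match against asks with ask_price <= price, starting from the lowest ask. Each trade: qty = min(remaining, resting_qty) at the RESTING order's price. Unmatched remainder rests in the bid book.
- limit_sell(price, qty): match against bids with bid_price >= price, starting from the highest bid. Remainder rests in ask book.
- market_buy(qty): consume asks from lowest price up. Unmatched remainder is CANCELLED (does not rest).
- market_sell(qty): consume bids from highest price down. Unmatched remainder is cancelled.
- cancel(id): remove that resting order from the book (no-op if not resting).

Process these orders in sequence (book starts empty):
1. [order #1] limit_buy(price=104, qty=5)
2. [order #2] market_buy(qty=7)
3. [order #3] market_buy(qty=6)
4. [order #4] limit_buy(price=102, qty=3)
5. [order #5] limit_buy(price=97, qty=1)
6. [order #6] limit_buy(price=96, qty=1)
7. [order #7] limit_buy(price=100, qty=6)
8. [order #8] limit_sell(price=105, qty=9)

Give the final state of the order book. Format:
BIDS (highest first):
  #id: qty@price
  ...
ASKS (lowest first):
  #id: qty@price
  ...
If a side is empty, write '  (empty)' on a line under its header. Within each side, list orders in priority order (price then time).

After op 1 [order #1] limit_buy(price=104, qty=5): fills=none; bids=[#1:5@104] asks=[-]
After op 2 [order #2] market_buy(qty=7): fills=none; bids=[#1:5@104] asks=[-]
After op 3 [order #3] market_buy(qty=6): fills=none; bids=[#1:5@104] asks=[-]
After op 4 [order #4] limit_buy(price=102, qty=3): fills=none; bids=[#1:5@104 #4:3@102] asks=[-]
After op 5 [order #5] limit_buy(price=97, qty=1): fills=none; bids=[#1:5@104 #4:3@102 #5:1@97] asks=[-]
After op 6 [order #6] limit_buy(price=96, qty=1): fills=none; bids=[#1:5@104 #4:3@102 #5:1@97 #6:1@96] asks=[-]
After op 7 [order #7] limit_buy(price=100, qty=6): fills=none; bids=[#1:5@104 #4:3@102 #7:6@100 #5:1@97 #6:1@96] asks=[-]
After op 8 [order #8] limit_sell(price=105, qty=9): fills=none; bids=[#1:5@104 #4:3@102 #7:6@100 #5:1@97 #6:1@96] asks=[#8:9@105]

Answer: BIDS (highest first):
  #1: 5@104
  #4: 3@102
  #7: 6@100
  #5: 1@97
  #6: 1@96
ASKS (lowest first):
  #8: 9@105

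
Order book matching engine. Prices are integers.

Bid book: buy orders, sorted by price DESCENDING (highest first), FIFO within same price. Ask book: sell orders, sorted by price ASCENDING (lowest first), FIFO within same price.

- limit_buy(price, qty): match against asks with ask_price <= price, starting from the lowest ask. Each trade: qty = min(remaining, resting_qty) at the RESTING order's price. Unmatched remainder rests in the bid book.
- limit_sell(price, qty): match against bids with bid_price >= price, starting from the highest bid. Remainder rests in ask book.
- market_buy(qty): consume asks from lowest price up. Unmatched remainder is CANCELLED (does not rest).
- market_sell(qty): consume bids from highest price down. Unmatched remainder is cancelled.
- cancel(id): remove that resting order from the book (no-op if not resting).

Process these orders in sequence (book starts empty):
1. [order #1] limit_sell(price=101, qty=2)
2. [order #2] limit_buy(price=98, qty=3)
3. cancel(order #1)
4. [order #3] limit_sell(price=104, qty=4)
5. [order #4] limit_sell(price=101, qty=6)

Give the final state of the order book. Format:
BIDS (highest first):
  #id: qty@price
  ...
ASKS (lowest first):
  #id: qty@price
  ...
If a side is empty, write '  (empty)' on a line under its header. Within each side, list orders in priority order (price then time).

Answer: BIDS (highest first):
  #2: 3@98
ASKS (lowest first):
  #4: 6@101
  #3: 4@104

Derivation:
After op 1 [order #1] limit_sell(price=101, qty=2): fills=none; bids=[-] asks=[#1:2@101]
After op 2 [order #2] limit_buy(price=98, qty=3): fills=none; bids=[#2:3@98] asks=[#1:2@101]
After op 3 cancel(order #1): fills=none; bids=[#2:3@98] asks=[-]
After op 4 [order #3] limit_sell(price=104, qty=4): fills=none; bids=[#2:3@98] asks=[#3:4@104]
After op 5 [order #4] limit_sell(price=101, qty=6): fills=none; bids=[#2:3@98] asks=[#4:6@101 #3:4@104]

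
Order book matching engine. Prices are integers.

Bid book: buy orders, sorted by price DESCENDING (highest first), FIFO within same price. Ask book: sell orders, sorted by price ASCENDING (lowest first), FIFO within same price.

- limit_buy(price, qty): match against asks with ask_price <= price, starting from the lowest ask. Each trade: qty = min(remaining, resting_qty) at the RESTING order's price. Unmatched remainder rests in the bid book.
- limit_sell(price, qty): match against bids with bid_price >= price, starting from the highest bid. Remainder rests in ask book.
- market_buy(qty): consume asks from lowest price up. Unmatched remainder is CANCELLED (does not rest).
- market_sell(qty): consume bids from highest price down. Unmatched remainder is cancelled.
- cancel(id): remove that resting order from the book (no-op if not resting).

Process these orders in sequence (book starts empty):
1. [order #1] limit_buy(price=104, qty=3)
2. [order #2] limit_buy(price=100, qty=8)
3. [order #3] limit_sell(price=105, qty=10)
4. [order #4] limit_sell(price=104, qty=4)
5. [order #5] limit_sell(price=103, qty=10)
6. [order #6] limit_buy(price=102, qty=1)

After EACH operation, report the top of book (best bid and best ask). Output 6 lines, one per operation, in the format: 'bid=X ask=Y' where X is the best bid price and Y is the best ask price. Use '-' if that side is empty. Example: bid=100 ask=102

After op 1 [order #1] limit_buy(price=104, qty=3): fills=none; bids=[#1:3@104] asks=[-]
After op 2 [order #2] limit_buy(price=100, qty=8): fills=none; bids=[#1:3@104 #2:8@100] asks=[-]
After op 3 [order #3] limit_sell(price=105, qty=10): fills=none; bids=[#1:3@104 #2:8@100] asks=[#3:10@105]
After op 4 [order #4] limit_sell(price=104, qty=4): fills=#1x#4:3@104; bids=[#2:8@100] asks=[#4:1@104 #3:10@105]
After op 5 [order #5] limit_sell(price=103, qty=10): fills=none; bids=[#2:8@100] asks=[#5:10@103 #4:1@104 #3:10@105]
After op 6 [order #6] limit_buy(price=102, qty=1): fills=none; bids=[#6:1@102 #2:8@100] asks=[#5:10@103 #4:1@104 #3:10@105]

Answer: bid=104 ask=-
bid=104 ask=-
bid=104 ask=105
bid=100 ask=104
bid=100 ask=103
bid=102 ask=103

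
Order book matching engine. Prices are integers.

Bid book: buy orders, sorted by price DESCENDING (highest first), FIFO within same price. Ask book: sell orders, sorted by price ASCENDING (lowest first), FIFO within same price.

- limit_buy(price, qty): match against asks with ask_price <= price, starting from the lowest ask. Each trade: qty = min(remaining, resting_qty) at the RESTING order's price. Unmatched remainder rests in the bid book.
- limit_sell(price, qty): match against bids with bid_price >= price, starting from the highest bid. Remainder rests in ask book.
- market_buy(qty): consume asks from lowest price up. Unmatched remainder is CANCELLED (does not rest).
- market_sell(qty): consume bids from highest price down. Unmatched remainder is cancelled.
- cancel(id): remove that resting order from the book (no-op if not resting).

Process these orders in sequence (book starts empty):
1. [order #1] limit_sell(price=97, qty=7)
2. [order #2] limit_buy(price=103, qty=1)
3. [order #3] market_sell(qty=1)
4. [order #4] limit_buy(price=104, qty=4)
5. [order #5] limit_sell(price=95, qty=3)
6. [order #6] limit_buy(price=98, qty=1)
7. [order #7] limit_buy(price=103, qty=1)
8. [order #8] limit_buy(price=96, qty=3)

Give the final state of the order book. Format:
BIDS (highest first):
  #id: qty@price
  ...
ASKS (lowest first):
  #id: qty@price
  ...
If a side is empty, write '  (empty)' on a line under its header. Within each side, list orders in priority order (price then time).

After op 1 [order #1] limit_sell(price=97, qty=7): fills=none; bids=[-] asks=[#1:7@97]
After op 2 [order #2] limit_buy(price=103, qty=1): fills=#2x#1:1@97; bids=[-] asks=[#1:6@97]
After op 3 [order #3] market_sell(qty=1): fills=none; bids=[-] asks=[#1:6@97]
After op 4 [order #4] limit_buy(price=104, qty=4): fills=#4x#1:4@97; bids=[-] asks=[#1:2@97]
After op 5 [order #5] limit_sell(price=95, qty=3): fills=none; bids=[-] asks=[#5:3@95 #1:2@97]
After op 6 [order #6] limit_buy(price=98, qty=1): fills=#6x#5:1@95; bids=[-] asks=[#5:2@95 #1:2@97]
After op 7 [order #7] limit_buy(price=103, qty=1): fills=#7x#5:1@95; bids=[-] asks=[#5:1@95 #1:2@97]
After op 8 [order #8] limit_buy(price=96, qty=3): fills=#8x#5:1@95; bids=[#8:2@96] asks=[#1:2@97]

Answer: BIDS (highest first):
  #8: 2@96
ASKS (lowest first):
  #1: 2@97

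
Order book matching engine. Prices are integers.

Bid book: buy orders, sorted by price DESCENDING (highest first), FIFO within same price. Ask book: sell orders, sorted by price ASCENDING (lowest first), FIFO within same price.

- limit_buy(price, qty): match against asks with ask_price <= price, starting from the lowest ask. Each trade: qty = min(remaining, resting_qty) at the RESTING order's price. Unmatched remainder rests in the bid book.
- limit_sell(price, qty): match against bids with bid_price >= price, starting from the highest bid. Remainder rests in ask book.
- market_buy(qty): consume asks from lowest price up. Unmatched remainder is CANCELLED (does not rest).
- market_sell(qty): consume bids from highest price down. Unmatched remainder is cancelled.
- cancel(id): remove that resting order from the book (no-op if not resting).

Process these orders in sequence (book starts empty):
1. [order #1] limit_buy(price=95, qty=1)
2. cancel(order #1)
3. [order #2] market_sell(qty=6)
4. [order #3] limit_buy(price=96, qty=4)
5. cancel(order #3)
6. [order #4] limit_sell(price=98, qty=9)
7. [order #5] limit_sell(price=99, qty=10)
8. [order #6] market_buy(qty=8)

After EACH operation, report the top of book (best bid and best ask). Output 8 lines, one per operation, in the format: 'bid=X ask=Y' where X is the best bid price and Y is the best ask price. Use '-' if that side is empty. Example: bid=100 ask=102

After op 1 [order #1] limit_buy(price=95, qty=1): fills=none; bids=[#1:1@95] asks=[-]
After op 2 cancel(order #1): fills=none; bids=[-] asks=[-]
After op 3 [order #2] market_sell(qty=6): fills=none; bids=[-] asks=[-]
After op 4 [order #3] limit_buy(price=96, qty=4): fills=none; bids=[#3:4@96] asks=[-]
After op 5 cancel(order #3): fills=none; bids=[-] asks=[-]
After op 6 [order #4] limit_sell(price=98, qty=9): fills=none; bids=[-] asks=[#4:9@98]
After op 7 [order #5] limit_sell(price=99, qty=10): fills=none; bids=[-] asks=[#4:9@98 #5:10@99]
After op 8 [order #6] market_buy(qty=8): fills=#6x#4:8@98; bids=[-] asks=[#4:1@98 #5:10@99]

Answer: bid=95 ask=-
bid=- ask=-
bid=- ask=-
bid=96 ask=-
bid=- ask=-
bid=- ask=98
bid=- ask=98
bid=- ask=98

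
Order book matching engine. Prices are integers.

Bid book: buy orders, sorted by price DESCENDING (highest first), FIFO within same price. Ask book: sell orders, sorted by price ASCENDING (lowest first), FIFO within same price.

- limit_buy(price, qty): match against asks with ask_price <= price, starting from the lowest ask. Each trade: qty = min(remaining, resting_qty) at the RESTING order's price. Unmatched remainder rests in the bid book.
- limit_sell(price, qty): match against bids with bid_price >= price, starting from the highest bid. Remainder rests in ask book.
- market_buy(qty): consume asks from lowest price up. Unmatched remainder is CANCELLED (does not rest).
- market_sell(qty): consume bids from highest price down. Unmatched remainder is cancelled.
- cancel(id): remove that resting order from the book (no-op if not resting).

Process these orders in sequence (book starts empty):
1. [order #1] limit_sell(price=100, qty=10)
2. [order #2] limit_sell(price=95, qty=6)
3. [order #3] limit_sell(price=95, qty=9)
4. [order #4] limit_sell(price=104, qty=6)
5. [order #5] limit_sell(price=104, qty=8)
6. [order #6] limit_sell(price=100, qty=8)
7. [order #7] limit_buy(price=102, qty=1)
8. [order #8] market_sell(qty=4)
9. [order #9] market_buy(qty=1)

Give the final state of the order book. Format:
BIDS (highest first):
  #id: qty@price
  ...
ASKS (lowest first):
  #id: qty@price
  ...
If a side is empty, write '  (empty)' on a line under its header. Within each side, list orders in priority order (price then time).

Answer: BIDS (highest first):
  (empty)
ASKS (lowest first):
  #2: 4@95
  #3: 9@95
  #1: 10@100
  #6: 8@100
  #4: 6@104
  #5: 8@104

Derivation:
After op 1 [order #1] limit_sell(price=100, qty=10): fills=none; bids=[-] asks=[#1:10@100]
After op 2 [order #2] limit_sell(price=95, qty=6): fills=none; bids=[-] asks=[#2:6@95 #1:10@100]
After op 3 [order #3] limit_sell(price=95, qty=9): fills=none; bids=[-] asks=[#2:6@95 #3:9@95 #1:10@100]
After op 4 [order #4] limit_sell(price=104, qty=6): fills=none; bids=[-] asks=[#2:6@95 #3:9@95 #1:10@100 #4:6@104]
After op 5 [order #5] limit_sell(price=104, qty=8): fills=none; bids=[-] asks=[#2:6@95 #3:9@95 #1:10@100 #4:6@104 #5:8@104]
After op 6 [order #6] limit_sell(price=100, qty=8): fills=none; bids=[-] asks=[#2:6@95 #3:9@95 #1:10@100 #6:8@100 #4:6@104 #5:8@104]
After op 7 [order #7] limit_buy(price=102, qty=1): fills=#7x#2:1@95; bids=[-] asks=[#2:5@95 #3:9@95 #1:10@100 #6:8@100 #4:6@104 #5:8@104]
After op 8 [order #8] market_sell(qty=4): fills=none; bids=[-] asks=[#2:5@95 #3:9@95 #1:10@100 #6:8@100 #4:6@104 #5:8@104]
After op 9 [order #9] market_buy(qty=1): fills=#9x#2:1@95; bids=[-] asks=[#2:4@95 #3:9@95 #1:10@100 #6:8@100 #4:6@104 #5:8@104]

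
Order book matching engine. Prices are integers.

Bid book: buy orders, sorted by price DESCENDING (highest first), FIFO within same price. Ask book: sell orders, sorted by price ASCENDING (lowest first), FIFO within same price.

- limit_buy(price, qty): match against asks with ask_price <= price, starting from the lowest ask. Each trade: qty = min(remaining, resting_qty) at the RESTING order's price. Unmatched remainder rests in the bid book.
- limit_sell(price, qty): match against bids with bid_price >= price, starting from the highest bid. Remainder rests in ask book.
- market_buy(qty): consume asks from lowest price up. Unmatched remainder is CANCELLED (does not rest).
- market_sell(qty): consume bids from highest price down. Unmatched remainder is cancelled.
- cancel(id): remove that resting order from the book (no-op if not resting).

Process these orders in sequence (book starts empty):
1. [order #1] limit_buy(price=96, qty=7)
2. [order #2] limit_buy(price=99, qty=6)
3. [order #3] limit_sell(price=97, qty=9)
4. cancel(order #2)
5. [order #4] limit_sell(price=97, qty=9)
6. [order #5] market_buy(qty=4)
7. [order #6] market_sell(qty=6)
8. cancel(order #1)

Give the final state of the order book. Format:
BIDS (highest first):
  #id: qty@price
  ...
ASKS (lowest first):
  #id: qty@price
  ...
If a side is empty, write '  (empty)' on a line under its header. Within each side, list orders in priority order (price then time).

After op 1 [order #1] limit_buy(price=96, qty=7): fills=none; bids=[#1:7@96] asks=[-]
After op 2 [order #2] limit_buy(price=99, qty=6): fills=none; bids=[#2:6@99 #1:7@96] asks=[-]
After op 3 [order #3] limit_sell(price=97, qty=9): fills=#2x#3:6@99; bids=[#1:7@96] asks=[#3:3@97]
After op 4 cancel(order #2): fills=none; bids=[#1:7@96] asks=[#3:3@97]
After op 5 [order #4] limit_sell(price=97, qty=9): fills=none; bids=[#1:7@96] asks=[#3:3@97 #4:9@97]
After op 6 [order #5] market_buy(qty=4): fills=#5x#3:3@97 #5x#4:1@97; bids=[#1:7@96] asks=[#4:8@97]
After op 7 [order #6] market_sell(qty=6): fills=#1x#6:6@96; bids=[#1:1@96] asks=[#4:8@97]
After op 8 cancel(order #1): fills=none; bids=[-] asks=[#4:8@97]

Answer: BIDS (highest first):
  (empty)
ASKS (lowest first):
  #4: 8@97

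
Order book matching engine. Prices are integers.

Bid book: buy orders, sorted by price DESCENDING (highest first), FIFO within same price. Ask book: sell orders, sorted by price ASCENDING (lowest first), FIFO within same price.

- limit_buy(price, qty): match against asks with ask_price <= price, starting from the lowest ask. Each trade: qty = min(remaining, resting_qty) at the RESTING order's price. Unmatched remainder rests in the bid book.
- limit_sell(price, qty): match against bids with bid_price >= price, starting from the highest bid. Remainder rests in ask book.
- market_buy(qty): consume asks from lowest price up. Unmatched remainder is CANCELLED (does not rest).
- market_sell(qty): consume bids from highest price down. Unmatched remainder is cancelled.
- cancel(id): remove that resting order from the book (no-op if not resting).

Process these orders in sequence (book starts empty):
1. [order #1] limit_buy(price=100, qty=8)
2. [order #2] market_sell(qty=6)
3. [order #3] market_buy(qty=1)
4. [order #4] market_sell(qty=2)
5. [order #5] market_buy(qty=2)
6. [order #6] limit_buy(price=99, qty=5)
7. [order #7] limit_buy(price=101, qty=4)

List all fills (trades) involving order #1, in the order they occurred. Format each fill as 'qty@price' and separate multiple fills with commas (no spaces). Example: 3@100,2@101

Answer: 6@100,2@100

Derivation:
After op 1 [order #1] limit_buy(price=100, qty=8): fills=none; bids=[#1:8@100] asks=[-]
After op 2 [order #2] market_sell(qty=6): fills=#1x#2:6@100; bids=[#1:2@100] asks=[-]
After op 3 [order #3] market_buy(qty=1): fills=none; bids=[#1:2@100] asks=[-]
After op 4 [order #4] market_sell(qty=2): fills=#1x#4:2@100; bids=[-] asks=[-]
After op 5 [order #5] market_buy(qty=2): fills=none; bids=[-] asks=[-]
After op 6 [order #6] limit_buy(price=99, qty=5): fills=none; bids=[#6:5@99] asks=[-]
After op 7 [order #7] limit_buy(price=101, qty=4): fills=none; bids=[#7:4@101 #6:5@99] asks=[-]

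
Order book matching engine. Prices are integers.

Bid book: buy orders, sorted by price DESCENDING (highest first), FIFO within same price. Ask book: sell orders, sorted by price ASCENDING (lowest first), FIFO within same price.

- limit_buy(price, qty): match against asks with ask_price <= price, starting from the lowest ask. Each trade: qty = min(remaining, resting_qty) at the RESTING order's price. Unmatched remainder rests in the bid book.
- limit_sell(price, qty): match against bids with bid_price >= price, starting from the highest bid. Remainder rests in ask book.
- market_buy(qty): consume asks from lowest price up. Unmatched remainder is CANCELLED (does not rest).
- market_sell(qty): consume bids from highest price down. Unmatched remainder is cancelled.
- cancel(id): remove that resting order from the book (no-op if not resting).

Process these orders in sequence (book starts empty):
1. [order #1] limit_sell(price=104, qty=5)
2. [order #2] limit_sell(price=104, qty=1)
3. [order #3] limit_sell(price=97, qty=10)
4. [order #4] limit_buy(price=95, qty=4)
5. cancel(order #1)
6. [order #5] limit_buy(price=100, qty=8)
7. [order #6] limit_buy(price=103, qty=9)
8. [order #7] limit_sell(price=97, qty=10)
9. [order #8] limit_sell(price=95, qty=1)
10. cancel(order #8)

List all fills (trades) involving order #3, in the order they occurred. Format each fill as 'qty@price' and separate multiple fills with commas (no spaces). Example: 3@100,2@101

After op 1 [order #1] limit_sell(price=104, qty=5): fills=none; bids=[-] asks=[#1:5@104]
After op 2 [order #2] limit_sell(price=104, qty=1): fills=none; bids=[-] asks=[#1:5@104 #2:1@104]
After op 3 [order #3] limit_sell(price=97, qty=10): fills=none; bids=[-] asks=[#3:10@97 #1:5@104 #2:1@104]
After op 4 [order #4] limit_buy(price=95, qty=4): fills=none; bids=[#4:4@95] asks=[#3:10@97 #1:5@104 #2:1@104]
After op 5 cancel(order #1): fills=none; bids=[#4:4@95] asks=[#3:10@97 #2:1@104]
After op 6 [order #5] limit_buy(price=100, qty=8): fills=#5x#3:8@97; bids=[#4:4@95] asks=[#3:2@97 #2:1@104]
After op 7 [order #6] limit_buy(price=103, qty=9): fills=#6x#3:2@97; bids=[#6:7@103 #4:4@95] asks=[#2:1@104]
After op 8 [order #7] limit_sell(price=97, qty=10): fills=#6x#7:7@103; bids=[#4:4@95] asks=[#7:3@97 #2:1@104]
After op 9 [order #8] limit_sell(price=95, qty=1): fills=#4x#8:1@95; bids=[#4:3@95] asks=[#7:3@97 #2:1@104]
After op 10 cancel(order #8): fills=none; bids=[#4:3@95] asks=[#7:3@97 #2:1@104]

Answer: 8@97,2@97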